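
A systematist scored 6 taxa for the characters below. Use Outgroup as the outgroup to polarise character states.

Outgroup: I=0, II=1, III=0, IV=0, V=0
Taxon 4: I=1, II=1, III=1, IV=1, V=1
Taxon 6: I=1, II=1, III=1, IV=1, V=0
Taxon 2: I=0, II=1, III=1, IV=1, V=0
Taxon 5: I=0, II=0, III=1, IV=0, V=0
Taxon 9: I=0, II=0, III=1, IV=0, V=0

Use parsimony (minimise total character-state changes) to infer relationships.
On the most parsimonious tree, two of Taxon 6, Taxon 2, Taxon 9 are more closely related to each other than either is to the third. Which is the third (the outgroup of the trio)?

Character polarity is set by the outgroup: the derived state is whichever differs from the outgroup's state, so for II the derived state is '0', and for the remaining characters it is '1'.
I (derived state '1') is shared by Taxon 4 and Taxon 6 — a synapomorphy uniting that clade.
II (derived state '0') is shared by Taxon 5 and Taxon 9 — a synapomorphy uniting that clade.
All ingroup taxa share the derived state '1' for III; it defines the ingroup but does not resolve relationships within it.
IV (derived state '1') is shared by Taxon 2, Taxon 4, and Taxon 6 — a synapomorphy uniting that clade.
V: derived state '1' in Taxon 4 only — an autapomorphy, so it tells us nothing about relationships among taxa.
Most parsimonious ingroup topology: (((Taxon 4,Taxon 6),Taxon 2),(Taxon 5,Taxon 9)).
Taxon 6 and Taxon 2 share a more recent common ancestor with each other than either does with Taxon 9, so Taxon 9 is the least closely related of the three.

Taxon 9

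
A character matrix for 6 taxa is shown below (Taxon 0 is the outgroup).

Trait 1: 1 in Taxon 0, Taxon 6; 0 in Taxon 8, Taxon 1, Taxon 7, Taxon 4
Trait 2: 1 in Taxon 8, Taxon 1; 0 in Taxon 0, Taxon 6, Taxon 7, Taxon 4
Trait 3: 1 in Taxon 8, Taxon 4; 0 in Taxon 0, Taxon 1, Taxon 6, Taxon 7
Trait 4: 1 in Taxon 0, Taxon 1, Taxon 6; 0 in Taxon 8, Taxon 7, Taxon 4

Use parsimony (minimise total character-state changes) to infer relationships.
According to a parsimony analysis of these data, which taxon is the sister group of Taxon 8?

Taxon 4

Character polarity is set by the outgroup: the derived state is whichever differs from the outgroup's state, so for Trait 1, Trait 4 the derived state is '0', and for the remaining characters it is '1'.
Only Taxon 1, Taxon 4, Taxon 7, and Taxon 8 show the derived state '0' for Trait 1, supporting them as a clade.
Trait 2 (state '1') occurs in Taxon 1 and Taxon 8 but conflicts with the nesting implied by the other characters — most parsimoniously interpreted as homoplasy.
Only Taxon 4 and Taxon 8 show the derived state '1' for Trait 3, supporting them as a clade.
Trait 4: derived state '0' in Taxon 4, Taxon 7, and Taxon 8 only — synapomorphy for {Taxon 4, Taxon 7, Taxon 8}.
Most parsimonious ingroup topology: (Taxon 6,(Taxon 1,((Taxon 8,Taxon 4),Taxon 7))).
Taxon 8 and Taxon 4 form a cherry on this tree, so they are sister taxa.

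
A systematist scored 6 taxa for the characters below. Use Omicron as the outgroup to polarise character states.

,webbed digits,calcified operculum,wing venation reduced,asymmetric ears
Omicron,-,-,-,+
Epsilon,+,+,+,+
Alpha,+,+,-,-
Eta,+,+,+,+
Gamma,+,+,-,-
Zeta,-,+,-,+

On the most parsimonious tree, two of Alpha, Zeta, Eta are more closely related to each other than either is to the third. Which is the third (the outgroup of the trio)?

Character polarity is set by the outgroup: the derived state is whichever differs from the outgroup's state, so for asymmetric ears the derived state is '-', and for the remaining characters it is '+'.
webbed digits (derived state '+') is shared by Alpha, Epsilon, Eta, and Gamma — a synapomorphy uniting that clade.
calcified operculum (derived state '+') is shared by all ingroup taxa — unites the whole ingroup.
wing venation reduced (derived state '+') is shared by Epsilon and Eta — a synapomorphy uniting that clade.
asymmetric ears (derived state '-') is shared by Alpha and Gamma — a synapomorphy uniting that clade.
Most parsimonious ingroup topology: (((Epsilon,Eta),(Alpha,Gamma)),Zeta).
Eta and Alpha share a more recent common ancestor with each other than either does with Zeta, so Zeta is the least closely related of the three.

Zeta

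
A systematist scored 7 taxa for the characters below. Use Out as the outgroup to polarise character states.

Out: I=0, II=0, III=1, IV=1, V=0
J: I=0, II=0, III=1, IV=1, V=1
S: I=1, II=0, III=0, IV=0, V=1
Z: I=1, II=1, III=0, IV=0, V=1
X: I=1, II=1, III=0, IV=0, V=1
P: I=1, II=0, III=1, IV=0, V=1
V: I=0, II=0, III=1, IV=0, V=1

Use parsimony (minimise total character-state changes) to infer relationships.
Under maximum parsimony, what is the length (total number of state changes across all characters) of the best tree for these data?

5

Character polarity is set by the outgroup: the derived state is whichever differs from the outgroup's state, so for III, IV the derived state is '0', and for the remaining characters it is '1'.
I (derived state '1') is shared by P, S, X, and Z — a synapomorphy uniting that clade.
II (derived state '1') is shared by X and Z — a synapomorphy uniting that clade.
III: derived state '0' in S, X, and Z only — synapomorphy for {S, X, Z}.
Only P, S, V, X, and Z show the derived state '0' for IV, supporting them as a clade.
V (derived state '1') is shared by all ingroup taxa — unites the whole ingroup.
Most parsimonious ingroup topology: (J,(((S,(Z,X)),P),V)).
Changes per character on this tree: I: 1; II: 1; III: 1; IV: 1; V: 1.
Total = 5.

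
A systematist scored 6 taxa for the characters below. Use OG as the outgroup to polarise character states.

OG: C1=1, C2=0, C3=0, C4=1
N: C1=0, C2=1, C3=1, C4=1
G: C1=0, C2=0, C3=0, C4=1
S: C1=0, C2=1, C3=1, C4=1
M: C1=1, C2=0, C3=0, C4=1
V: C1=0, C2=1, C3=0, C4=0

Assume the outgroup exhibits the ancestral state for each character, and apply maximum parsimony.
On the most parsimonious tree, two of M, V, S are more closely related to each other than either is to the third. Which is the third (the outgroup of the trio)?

M

Character polarity is set by the outgroup: the derived state is whichever differs from the outgroup's state, so for C1, C4 the derived state is '0', and for the remaining characters it is '1'.
C1: derived state '0' in G, N, S, and V only — synapomorphy for {G, N, S, V}.
Only N, S, and V show the derived state '1' for C2, supporting them as a clade.
Only N and S show the derived state '1' for C3, supporting them as a clade.
C4: derived state '0' in V only — an autapomorphy, so it tells us nothing about relationships among taxa.
Most parsimonious ingroup topology: ((((N,S),V),G),M).
S and V share a more recent common ancestor with each other than either does with M, so M is the least closely related of the three.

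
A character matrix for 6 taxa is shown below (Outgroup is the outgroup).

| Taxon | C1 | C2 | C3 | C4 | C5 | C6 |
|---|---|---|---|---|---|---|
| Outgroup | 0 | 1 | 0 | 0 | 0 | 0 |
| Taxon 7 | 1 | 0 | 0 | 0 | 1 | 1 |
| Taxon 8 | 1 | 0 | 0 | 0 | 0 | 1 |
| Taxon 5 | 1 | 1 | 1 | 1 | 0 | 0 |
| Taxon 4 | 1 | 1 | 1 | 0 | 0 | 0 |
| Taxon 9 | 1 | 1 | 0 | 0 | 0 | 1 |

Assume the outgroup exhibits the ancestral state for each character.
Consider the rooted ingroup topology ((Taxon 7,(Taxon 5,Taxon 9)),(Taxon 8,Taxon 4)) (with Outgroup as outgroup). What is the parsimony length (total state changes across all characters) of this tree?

Map each character onto ((Taxon 7,(Taxon 5,Taxon 9)),(Taxon 8,Taxon 4)) (rooted by Outgroup) and count the minimum state changes it requires (Fitch parsimony):
C1: 1; C2: 2; C3: 2; C4: 1; C5: 1; C6: 3.
Total tree length = 10.

10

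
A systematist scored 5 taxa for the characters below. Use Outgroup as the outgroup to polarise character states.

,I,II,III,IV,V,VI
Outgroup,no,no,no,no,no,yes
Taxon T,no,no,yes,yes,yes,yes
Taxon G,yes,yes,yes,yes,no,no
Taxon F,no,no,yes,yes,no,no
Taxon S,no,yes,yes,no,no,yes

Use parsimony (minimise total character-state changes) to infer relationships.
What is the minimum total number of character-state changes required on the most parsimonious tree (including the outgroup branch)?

Character polarity is set by the outgroup: the derived state is whichever differs from the outgroup's state, so for VI the derived state is 'no', and for the remaining characters it is 'yes'.
I (derived state 'yes') is unique to Taxon G (autapomorphy; uninformative for grouping).
II groups Taxon G and Taxon S, which is incompatible with the clades supported by the remaining characters; treating it as convergent (homoplasy) costs fewer steps than any alternative tree.
III (derived state 'yes') is shared by all ingroup taxa — unites the whole ingroup.
Only Taxon F, Taxon G, and Taxon T show the derived state 'yes' for IV, supporting them as a clade.
V: derived state 'yes' in Taxon T only — an autapomorphy, so it tells us nothing about relationships among taxa.
VI (derived state 'no') is shared by Taxon F and Taxon G — a synapomorphy uniting that clade.
Most parsimonious ingroup topology: ((Taxon T,(Taxon G,Taxon F)),Taxon S).
Changes per character on this tree: I: 1; II: 2; III: 1; IV: 1; V: 1; VI: 1.
Total = 7.

7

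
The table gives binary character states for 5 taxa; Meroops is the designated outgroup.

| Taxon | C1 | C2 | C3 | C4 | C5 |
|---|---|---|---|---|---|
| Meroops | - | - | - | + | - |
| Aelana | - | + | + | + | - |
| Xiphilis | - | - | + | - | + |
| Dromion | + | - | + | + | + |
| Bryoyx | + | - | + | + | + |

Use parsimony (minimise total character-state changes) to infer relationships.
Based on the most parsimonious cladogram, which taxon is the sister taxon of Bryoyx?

Dromion

Character polarity is set by the outgroup: the derived state is whichever differs from the outgroup's state, so for C4 the derived state is '-', and for the remaining characters it is '+'.
Only Bryoyx and Dromion show the derived state '+' for C1, supporting them as a clade.
C2 (derived state '+') is unique to Aelana (autapomorphy; uninformative for grouping).
All ingroup taxa share the derived state '+' for C3; it defines the ingroup but does not resolve relationships within it.
C4 (derived state '-') is unique to Xiphilis (autapomorphy; uninformative for grouping).
C5 (derived state '+') is shared by Bryoyx, Dromion, and Xiphilis — a synapomorphy uniting that clade.
Most parsimonious ingroup topology: (Aelana,(Xiphilis,(Dromion,Bryoyx))).
Bryoyx and Dromion form a cherry on this tree, so they are sister taxa.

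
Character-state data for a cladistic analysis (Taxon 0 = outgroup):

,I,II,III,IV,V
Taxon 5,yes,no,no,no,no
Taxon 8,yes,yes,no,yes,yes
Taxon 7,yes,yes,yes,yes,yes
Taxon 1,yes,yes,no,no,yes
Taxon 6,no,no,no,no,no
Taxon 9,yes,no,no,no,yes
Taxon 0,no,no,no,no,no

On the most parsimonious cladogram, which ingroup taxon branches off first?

The outgroup has state 'no' for every character, so 'yes' is the derived state throughout.
I (derived state 'yes') is shared by Taxon 1, Taxon 5, Taxon 7, Taxon 8, and Taxon 9 — a synapomorphy uniting that clade.
II (derived state 'yes') is shared by Taxon 1, Taxon 7, and Taxon 8 — a synapomorphy uniting that clade.
III (derived state 'yes') is unique to Taxon 7 (autapomorphy; uninformative for grouping).
Only Taxon 7 and Taxon 8 show the derived state 'yes' for IV, supporting them as a clade.
V: derived state 'yes' in Taxon 1, Taxon 7, Taxon 8, and Taxon 9 only — synapomorphy for {Taxon 1, Taxon 7, Taxon 8, Taxon 9}.
Most parsimonious ingroup topology: (((Taxon 9,((Taxon 8,Taxon 7),Taxon 1)),Taxon 5),Taxon 6).
Taxon 6 is sister to the clade containing all other ingroup taxa, so it is the earliest-diverging (most basal) ingroup lineage.

Taxon 6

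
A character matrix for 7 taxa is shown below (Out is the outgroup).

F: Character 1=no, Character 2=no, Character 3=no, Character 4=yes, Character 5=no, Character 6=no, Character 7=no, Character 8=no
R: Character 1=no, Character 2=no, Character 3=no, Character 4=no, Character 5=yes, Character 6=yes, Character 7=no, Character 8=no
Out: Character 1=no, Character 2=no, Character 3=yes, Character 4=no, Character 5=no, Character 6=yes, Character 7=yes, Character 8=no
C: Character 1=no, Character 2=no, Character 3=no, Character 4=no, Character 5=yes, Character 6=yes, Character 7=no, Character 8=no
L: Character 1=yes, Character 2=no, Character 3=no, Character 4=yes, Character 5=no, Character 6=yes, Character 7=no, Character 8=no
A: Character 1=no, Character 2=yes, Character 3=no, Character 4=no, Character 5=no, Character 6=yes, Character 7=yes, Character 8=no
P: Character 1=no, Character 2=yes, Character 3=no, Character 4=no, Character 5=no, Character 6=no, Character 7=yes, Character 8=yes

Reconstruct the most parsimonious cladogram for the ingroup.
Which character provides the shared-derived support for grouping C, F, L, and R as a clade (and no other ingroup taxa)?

Character polarity is set by the outgroup: the derived state is whichever differs from the outgroup's state, so for Character 3, Character 6, Character 7 the derived state is 'no', and for the remaining characters it is 'yes'.
Character 1 (derived state 'yes') is unique to L (autapomorphy; uninformative for grouping).
Only A and P show the derived state 'yes' for Character 2, supporting them as a clade.
All ingroup taxa share the derived state 'no' for Character 3; it defines the ingroup but does not resolve relationships within it.
Only F and L show the derived state 'yes' for Character 4, supporting them as a clade.
Character 5 (derived state 'yes') is shared by C and R — a synapomorphy uniting that clade.
Character 6 (state 'no') occurs in F and P but conflicts with the nesting implied by the other characters — most parsimoniously interpreted as homoplasy.
Character 7 (derived state 'no') is shared by C, F, L, and R — a synapomorphy uniting that clade.
Character 8: derived state 'yes' in P only — an autapomorphy, so it tells us nothing about relationships among taxa.
Most parsimonious ingroup topology: (((L,F),(C,R)),(A,P)).
The clade {C, F, L, R} is supported by Character 7: its derived state 'no' occurs in exactly those taxa and in no other taxon (including the outgroup).

Character 7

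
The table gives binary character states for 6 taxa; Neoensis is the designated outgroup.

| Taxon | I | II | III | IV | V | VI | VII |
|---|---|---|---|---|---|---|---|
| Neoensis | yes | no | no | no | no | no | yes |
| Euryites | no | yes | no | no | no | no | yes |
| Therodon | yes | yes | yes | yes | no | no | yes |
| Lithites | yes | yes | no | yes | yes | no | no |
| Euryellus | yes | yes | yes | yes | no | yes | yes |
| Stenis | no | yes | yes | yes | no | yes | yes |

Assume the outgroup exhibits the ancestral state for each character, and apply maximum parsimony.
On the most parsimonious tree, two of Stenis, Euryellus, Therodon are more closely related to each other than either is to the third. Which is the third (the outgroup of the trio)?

Therodon

Character polarity is set by the outgroup: the derived state is whichever differs from the outgroup's state, so for I, VII the derived state is 'no', and for the remaining characters it is 'yes'.
I groups Euryites and Stenis, which is incompatible with the clades supported by the remaining characters; treating it as convergent (homoplasy) costs fewer steps than any alternative tree.
II (derived state 'yes') is shared by all ingroup taxa — unites the whole ingroup.
III: derived state 'yes' in Euryellus, Stenis, and Therodon only — synapomorphy for {Euryellus, Stenis, Therodon}.
IV (derived state 'yes') is shared by Euryellus, Lithites, Stenis, and Therodon — a synapomorphy uniting that clade.
V: derived state 'yes' in Lithites only — an autapomorphy, so it tells us nothing about relationships among taxa.
Only Euryellus and Stenis show the derived state 'yes' for VI, supporting them as a clade.
VII (derived state 'no') is unique to Lithites (autapomorphy; uninformative for grouping).
Most parsimonious ingroup topology: (Euryites,((Therodon,(Euryellus,Stenis)),Lithites)).
Stenis and Euryellus share a more recent common ancestor with each other than either does with Therodon, so Therodon is the least closely related of the three.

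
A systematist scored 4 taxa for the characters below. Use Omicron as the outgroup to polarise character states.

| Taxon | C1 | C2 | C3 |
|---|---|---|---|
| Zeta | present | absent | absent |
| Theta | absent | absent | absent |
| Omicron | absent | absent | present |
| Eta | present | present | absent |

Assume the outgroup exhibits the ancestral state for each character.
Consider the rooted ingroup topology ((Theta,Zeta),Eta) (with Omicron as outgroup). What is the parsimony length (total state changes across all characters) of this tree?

Map each character onto ((Theta,Zeta),Eta) (rooted by Omicron) and count the minimum state changes it requires (Fitch parsimony):
C1: 2; C2: 1; C3: 1.
Total tree length = 4.

4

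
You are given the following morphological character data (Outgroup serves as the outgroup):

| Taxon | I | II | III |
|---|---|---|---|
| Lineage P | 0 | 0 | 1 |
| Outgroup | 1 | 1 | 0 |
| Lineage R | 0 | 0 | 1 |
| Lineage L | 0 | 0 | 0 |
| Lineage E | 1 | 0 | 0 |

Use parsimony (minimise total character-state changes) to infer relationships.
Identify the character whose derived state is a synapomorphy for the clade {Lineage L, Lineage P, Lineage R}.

Character polarity is set by the outgroup: the derived state is whichever differs from the outgroup's state, so for I, II the derived state is '0', and for the remaining characters it is '1'.
I (derived state '0') is shared by Lineage L, Lineage P, and Lineage R — a synapomorphy uniting that clade.
II (derived state '0') is shared by all ingroup taxa — unites the whole ingroup.
Only Lineage P and Lineage R show the derived state '1' for III, supporting them as a clade.
Most parsimonious ingroup topology: (Lineage E,(Lineage L,(Lineage P,Lineage R))).
The clade {Lineage L, Lineage P, Lineage R} is supported by I: its derived state '0' occurs in exactly those taxa and in no other taxon (including the outgroup).

I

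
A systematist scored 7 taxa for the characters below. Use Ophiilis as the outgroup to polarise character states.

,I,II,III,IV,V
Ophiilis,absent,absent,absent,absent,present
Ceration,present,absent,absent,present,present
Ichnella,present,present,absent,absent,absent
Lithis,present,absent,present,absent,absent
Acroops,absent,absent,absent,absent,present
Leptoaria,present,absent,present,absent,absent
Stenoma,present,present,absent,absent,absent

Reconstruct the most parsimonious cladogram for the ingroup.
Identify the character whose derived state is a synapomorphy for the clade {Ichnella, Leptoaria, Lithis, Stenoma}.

Character polarity is set by the outgroup: the derived state is whichever differs from the outgroup's state, so for V the derived state is 'absent', and for the remaining characters it is 'present'.
I: derived state 'present' in Ceration, Ichnella, Leptoaria, Lithis, and Stenoma only — synapomorphy for {Ceration, Ichnella, Leptoaria, Lithis, Stenoma}.
II: derived state 'present' in Ichnella and Stenoma only — synapomorphy for {Ichnella, Stenoma}.
III: derived state 'present' in Leptoaria and Lithis only — synapomorphy for {Leptoaria, Lithis}.
IV: derived state 'present' in Ceration only — an autapomorphy, so it tells us nothing about relationships among taxa.
V (derived state 'absent') is shared by Ichnella, Leptoaria, Lithis, and Stenoma — a synapomorphy uniting that clade.
Most parsimonious ingroup topology: ((Ceration,((Ichnella,Stenoma),(Lithis,Leptoaria))),Acroops).
The clade {Ichnella, Leptoaria, Lithis, Stenoma} is supported by V: its derived state 'absent' occurs in exactly those taxa and in no other taxon (including the outgroup).

V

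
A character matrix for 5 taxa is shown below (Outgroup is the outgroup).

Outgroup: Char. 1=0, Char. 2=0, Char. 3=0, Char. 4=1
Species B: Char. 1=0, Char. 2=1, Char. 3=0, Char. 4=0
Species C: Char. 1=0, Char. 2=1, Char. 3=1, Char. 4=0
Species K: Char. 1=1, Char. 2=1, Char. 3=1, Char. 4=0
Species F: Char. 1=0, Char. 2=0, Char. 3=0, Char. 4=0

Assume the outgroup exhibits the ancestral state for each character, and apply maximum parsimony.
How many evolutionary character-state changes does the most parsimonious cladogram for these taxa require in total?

Character polarity is set by the outgroup: the derived state is whichever differs from the outgroup's state, so for Char. 4 the derived state is '0', and for the remaining characters it is '1'.
Char. 1: derived state '1' in Species K only — an autapomorphy, so it tells us nothing about relationships among taxa.
Only Species B, Species C, and Species K show the derived state '1' for Char. 2, supporting them as a clade.
Char. 3: derived state '1' in Species C and Species K only — synapomorphy for {Species C, Species K}.
Char. 4 (derived state '0') is shared by all ingroup taxa — unites the whole ingroup.
Most parsimonious ingroup topology: ((Species B,(Species C,Species K)),Species F).
Changes per character on this tree: Char. 1: 1; Char. 2: 1; Char. 3: 1; Char. 4: 1.
Total = 4.

4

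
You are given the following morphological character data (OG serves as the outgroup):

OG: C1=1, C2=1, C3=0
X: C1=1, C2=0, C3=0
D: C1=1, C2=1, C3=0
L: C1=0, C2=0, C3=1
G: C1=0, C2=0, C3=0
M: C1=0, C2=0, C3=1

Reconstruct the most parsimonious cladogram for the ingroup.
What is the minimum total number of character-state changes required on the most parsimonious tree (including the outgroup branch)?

Character polarity is set by the outgroup: the derived state is whichever differs from the outgroup's state, so for C1, C2 the derived state is '0', and for the remaining characters it is '1'.
C1 (derived state '0') is shared by G, L, and M — a synapomorphy uniting that clade.
Only G, L, M, and X show the derived state '0' for C2, supporting them as a clade.
C3 (derived state '1') is shared by L and M — a synapomorphy uniting that clade.
Most parsimonious ingroup topology: ((X,((L,M),G)),D).
Changes per character on this tree: C1: 1; C2: 1; C3: 1.
Total = 3.

3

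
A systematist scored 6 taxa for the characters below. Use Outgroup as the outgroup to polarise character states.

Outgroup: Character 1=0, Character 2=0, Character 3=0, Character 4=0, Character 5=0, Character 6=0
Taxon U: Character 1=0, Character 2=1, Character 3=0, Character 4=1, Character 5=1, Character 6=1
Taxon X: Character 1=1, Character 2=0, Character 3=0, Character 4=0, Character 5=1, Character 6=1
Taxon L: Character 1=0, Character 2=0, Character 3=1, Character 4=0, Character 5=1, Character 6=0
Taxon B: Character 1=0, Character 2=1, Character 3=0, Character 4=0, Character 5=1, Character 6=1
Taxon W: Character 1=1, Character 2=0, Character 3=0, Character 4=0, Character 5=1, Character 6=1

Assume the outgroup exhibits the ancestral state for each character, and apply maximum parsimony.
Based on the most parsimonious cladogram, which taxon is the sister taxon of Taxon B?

Taxon U

The outgroup has state '0' for every character, so '1' is the derived state throughout.
Only Taxon W and Taxon X show the derived state '1' for Character 1, supporting them as a clade.
Character 2: derived state '1' in Taxon B and Taxon U only — synapomorphy for {Taxon B, Taxon U}.
Character 3: derived state '1' in Taxon L only — an autapomorphy, so it tells us nothing about relationships among taxa.
Character 4 (derived state '1') is unique to Taxon U (autapomorphy; uninformative for grouping).
Character 5 (derived state '1') is shared by all ingroup taxa — unites the whole ingroup.
Character 6: derived state '1' in Taxon B, Taxon U, Taxon W, and Taxon X only — synapomorphy for {Taxon B, Taxon U, Taxon W, Taxon X}.
Most parsimonious ingroup topology: (((Taxon U,Taxon B),(Taxon X,Taxon W)),Taxon L).
Taxon B and Taxon U form a cherry on this tree, so they are sister taxa.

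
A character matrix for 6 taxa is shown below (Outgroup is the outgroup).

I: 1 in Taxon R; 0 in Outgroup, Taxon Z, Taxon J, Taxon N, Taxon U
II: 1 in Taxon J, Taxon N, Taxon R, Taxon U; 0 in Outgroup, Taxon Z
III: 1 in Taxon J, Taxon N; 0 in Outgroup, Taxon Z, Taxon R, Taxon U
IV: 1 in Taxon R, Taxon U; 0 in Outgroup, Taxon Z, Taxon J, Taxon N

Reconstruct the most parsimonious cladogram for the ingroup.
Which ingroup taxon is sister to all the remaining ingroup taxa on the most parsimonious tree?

The outgroup has state '0' for every character, so '1' is the derived state throughout.
I: derived state '1' in Taxon R only — an autapomorphy, so it tells us nothing about relationships among taxa.
II (derived state '1') is shared by Taxon J, Taxon N, Taxon R, and Taxon U — a synapomorphy uniting that clade.
III (derived state '1') is shared by Taxon J and Taxon N — a synapomorphy uniting that clade.
IV (derived state '1') is shared by Taxon R and Taxon U — a synapomorphy uniting that clade.
Most parsimonious ingroup topology: (Taxon Z,((Taxon J,Taxon N),(Taxon R,Taxon U))).
Taxon Z is sister to the clade containing all other ingroup taxa, so it is the earliest-diverging (most basal) ingroup lineage.

Taxon Z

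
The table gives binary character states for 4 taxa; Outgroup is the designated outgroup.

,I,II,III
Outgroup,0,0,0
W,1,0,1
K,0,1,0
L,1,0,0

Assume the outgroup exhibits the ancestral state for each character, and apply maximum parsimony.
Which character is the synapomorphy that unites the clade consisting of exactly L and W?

I

The outgroup has state '0' for every character, so '1' is the derived state throughout.
I: derived state '1' in L and W only — synapomorphy for {L, W}.
II (derived state '1') is unique to K (autapomorphy; uninformative for grouping).
III (derived state '1') is unique to W (autapomorphy; uninformative for grouping).
Most parsimonious ingroup topology: ((W,L),K).
The clade {L, W} is supported by I: its derived state '1' occurs in exactly those taxa and in no other taxon (including the outgroup).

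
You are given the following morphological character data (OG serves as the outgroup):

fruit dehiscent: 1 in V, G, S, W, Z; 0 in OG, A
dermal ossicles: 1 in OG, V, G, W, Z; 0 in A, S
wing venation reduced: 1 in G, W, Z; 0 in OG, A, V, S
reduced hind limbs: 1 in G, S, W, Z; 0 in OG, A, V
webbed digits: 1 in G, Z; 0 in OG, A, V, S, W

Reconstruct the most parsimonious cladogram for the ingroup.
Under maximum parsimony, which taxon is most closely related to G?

Z

Character polarity is set by the outgroup: the derived state is whichever differs from the outgroup's state, so for dermal ossicles the derived state is '0', and for the remaining characters it is '1'.
fruit dehiscent (derived state '1') is shared by G, S, V, W, and Z — a synapomorphy uniting that clade.
dermal ossicles groups A and S, which is incompatible with the clades supported by the remaining characters; treating it as convergent (homoplasy) costs fewer steps than any alternative tree.
wing venation reduced: derived state '1' in G, W, and Z only — synapomorphy for {G, W, Z}.
reduced hind limbs (derived state '1') is shared by G, S, W, and Z — a synapomorphy uniting that clade.
webbed digits: derived state '1' in G and Z only — synapomorphy for {G, Z}.
Most parsimonious ingroup topology: (A,(V,(((G,Z),W),S))).
G and Z form a cherry on this tree, so they are sister taxa.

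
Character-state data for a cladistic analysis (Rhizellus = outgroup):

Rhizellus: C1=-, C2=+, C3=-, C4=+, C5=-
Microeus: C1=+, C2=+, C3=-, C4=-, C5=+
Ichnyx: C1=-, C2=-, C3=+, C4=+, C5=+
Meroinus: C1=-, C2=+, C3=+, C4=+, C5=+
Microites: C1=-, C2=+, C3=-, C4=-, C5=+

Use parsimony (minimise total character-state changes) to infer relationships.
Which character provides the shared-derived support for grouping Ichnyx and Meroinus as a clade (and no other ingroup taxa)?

Character polarity is set by the outgroup: the derived state is whichever differs from the outgroup's state, so for C2, C4 the derived state is '-', and for the remaining characters it is '+'.
C1: derived state '+' in Microeus only — an autapomorphy, so it tells us nothing about relationships among taxa.
C2 (derived state '-') is unique to Ichnyx (autapomorphy; uninformative for grouping).
C3 (derived state '+') is shared by Ichnyx and Meroinus — a synapomorphy uniting that clade.
C4: derived state '-' in Microeus and Microites only — synapomorphy for {Microeus, Microites}.
All ingroup taxa share the derived state '+' for C5; it defines the ingroup but does not resolve relationships within it.
Most parsimonious ingroup topology: ((Microeus,Microites),(Ichnyx,Meroinus)).
The clade {Ichnyx, Meroinus} is supported by C3: its derived state '+' occurs in exactly those taxa and in no other taxon (including the outgroup).

C3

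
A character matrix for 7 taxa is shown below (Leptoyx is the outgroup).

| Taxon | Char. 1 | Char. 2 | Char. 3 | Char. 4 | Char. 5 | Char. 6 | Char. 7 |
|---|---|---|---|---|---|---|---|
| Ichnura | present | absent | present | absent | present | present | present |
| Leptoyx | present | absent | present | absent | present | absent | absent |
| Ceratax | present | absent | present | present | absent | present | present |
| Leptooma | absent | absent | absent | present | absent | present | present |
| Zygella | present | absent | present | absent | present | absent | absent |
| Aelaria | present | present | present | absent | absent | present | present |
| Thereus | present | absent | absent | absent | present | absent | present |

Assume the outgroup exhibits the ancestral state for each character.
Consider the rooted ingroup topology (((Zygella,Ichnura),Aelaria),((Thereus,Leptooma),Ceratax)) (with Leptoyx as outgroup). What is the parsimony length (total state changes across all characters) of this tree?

13

Map each character onto (((Zygella,Ichnura),Aelaria),((Thereus,Leptooma),Ceratax)) (rooted by Leptoyx) and count the minimum state changes it requires (Fitch parsimony):
Char. 1: 1; Char. 2: 1; Char. 3: 1; Char. 4: 2; Char. 5: 3; Char. 6: 3; Char. 7: 2.
Total tree length = 13.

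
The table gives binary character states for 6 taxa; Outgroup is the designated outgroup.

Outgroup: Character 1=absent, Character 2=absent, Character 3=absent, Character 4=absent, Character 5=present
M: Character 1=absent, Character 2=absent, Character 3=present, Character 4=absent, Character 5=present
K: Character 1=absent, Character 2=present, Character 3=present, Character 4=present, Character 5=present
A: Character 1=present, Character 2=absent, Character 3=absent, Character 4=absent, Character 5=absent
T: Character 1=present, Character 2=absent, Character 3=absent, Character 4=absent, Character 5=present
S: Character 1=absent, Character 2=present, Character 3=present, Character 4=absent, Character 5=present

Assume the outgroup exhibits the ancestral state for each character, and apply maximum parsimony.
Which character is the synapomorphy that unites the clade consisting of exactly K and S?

Character 2

Character polarity is set by the outgroup: the derived state is whichever differs from the outgroup's state, so for Character 5 the derived state is 'absent', and for the remaining characters it is 'present'.
Character 1 (derived state 'present') is shared by A and T — a synapomorphy uniting that clade.
Character 2 (derived state 'present') is shared by K and S — a synapomorphy uniting that clade.
Character 3: derived state 'present' in K, M, and S only — synapomorphy for {K, M, S}.
Character 4 (derived state 'present') is unique to K (autapomorphy; uninformative for grouping).
Character 5 (derived state 'absent') is unique to A (autapomorphy; uninformative for grouping).
Most parsimonious ingroup topology: ((T,A),((S,K),M)).
The clade {K, S} is supported by Character 2: its derived state 'present' occurs in exactly those taxa and in no other taxon (including the outgroup).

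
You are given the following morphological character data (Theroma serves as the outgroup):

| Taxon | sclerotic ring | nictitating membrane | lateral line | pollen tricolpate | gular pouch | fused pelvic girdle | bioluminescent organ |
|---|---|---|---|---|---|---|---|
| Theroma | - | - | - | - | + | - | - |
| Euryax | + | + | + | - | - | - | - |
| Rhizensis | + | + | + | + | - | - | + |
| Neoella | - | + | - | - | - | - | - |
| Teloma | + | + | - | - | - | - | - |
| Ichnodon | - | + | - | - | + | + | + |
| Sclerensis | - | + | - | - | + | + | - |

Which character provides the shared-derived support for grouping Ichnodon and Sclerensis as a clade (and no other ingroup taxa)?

fused pelvic girdle

Character polarity is set by the outgroup: the derived state is whichever differs from the outgroup's state, so for gular pouch the derived state is '-', and for the remaining characters it is '+'.
Only Euryax, Rhizensis, and Teloma show the derived state '+' for sclerotic ring, supporting them as a clade.
All ingroup taxa share the derived state '+' for nictitating membrane; it defines the ingroup but does not resolve relationships within it.
lateral line: derived state '+' in Euryax and Rhizensis only — synapomorphy for {Euryax, Rhizensis}.
pollen tricolpate: derived state '+' in Rhizensis only — an autapomorphy, so it tells us nothing about relationships among taxa.
gular pouch (derived state '-') is shared by Euryax, Neoella, Rhizensis, and Teloma — a synapomorphy uniting that clade.
Only Ichnodon and Sclerensis show the derived state '+' for fused pelvic girdle, supporting them as a clade.
bioluminescent organ groups Ichnodon and Rhizensis, which is incompatible with the clades supported by the remaining characters; treating it as convergent (homoplasy) costs fewer steps than any alternative tree.
Most parsimonious ingroup topology: ((((Euryax,Rhizensis),Teloma),Neoella),(Ichnodon,Sclerensis)).
The clade {Ichnodon, Sclerensis} is supported by fused pelvic girdle: its derived state '+' occurs in exactly those taxa and in no other taxon (including the outgroup).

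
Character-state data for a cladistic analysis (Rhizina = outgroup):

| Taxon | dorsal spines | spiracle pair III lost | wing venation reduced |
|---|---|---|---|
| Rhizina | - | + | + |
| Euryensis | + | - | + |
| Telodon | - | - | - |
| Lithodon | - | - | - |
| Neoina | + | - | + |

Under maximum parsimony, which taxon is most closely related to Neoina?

Character polarity is set by the outgroup: the derived state is whichever differs from the outgroup's state, so for spiracle pair III lost, wing venation reduced the derived state is '-', and for the remaining characters it is '+'.
dorsal spines: derived state '+' in Euryensis and Neoina only — synapomorphy for {Euryensis, Neoina}.
All ingroup taxa share the derived state '-' for spiracle pair III lost; it defines the ingroup but does not resolve relationships within it.
Only Lithodon and Telodon show the derived state '-' for wing venation reduced, supporting them as a clade.
Most parsimonious ingroup topology: ((Neoina,Euryensis),(Telodon,Lithodon)).
Neoina and Euryensis form a cherry on this tree, so they are sister taxa.

Euryensis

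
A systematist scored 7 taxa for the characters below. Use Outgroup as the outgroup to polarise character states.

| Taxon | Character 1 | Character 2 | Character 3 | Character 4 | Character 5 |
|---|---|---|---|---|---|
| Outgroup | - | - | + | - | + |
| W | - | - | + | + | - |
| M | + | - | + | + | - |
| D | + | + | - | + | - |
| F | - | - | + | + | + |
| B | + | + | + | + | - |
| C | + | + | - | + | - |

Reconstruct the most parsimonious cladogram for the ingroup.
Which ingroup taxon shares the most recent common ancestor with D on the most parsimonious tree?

C

Character polarity is set by the outgroup: the derived state is whichever differs from the outgroup's state, so for Character 3, Character 5 the derived state is '-', and for the remaining characters it is '+'.
Only B, C, D, and M show the derived state '+' for Character 1, supporting them as a clade.
Character 2: derived state '+' in B, C, and D only — synapomorphy for {B, C, D}.
Character 3: derived state '-' in C and D only — synapomorphy for {C, D}.
Character 4 (derived state '+') is shared by all ingroup taxa — unites the whole ingroup.
Character 5: derived state '-' in B, C, D, M, and W only — synapomorphy for {B, C, D, M, W}.
Most parsimonious ingroup topology: ((W,(M,((D,C),B))),F).
D and C form a cherry on this tree, so they are sister taxa.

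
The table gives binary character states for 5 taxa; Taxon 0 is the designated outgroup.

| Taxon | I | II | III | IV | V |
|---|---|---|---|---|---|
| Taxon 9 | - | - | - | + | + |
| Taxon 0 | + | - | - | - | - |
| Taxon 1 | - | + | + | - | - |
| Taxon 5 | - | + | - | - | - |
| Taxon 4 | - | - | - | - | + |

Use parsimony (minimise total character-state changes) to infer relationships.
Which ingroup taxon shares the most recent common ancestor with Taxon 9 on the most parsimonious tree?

Character polarity is set by the outgroup: the derived state is whichever differs from the outgroup's state, so for I the derived state is '-', and for the remaining characters it is '+'.
I (derived state '-') is shared by all ingroup taxa — unites the whole ingroup.
II: derived state '+' in Taxon 1 and Taxon 5 only — synapomorphy for {Taxon 1, Taxon 5}.
III: derived state '+' in Taxon 1 only — an autapomorphy, so it tells us nothing about relationships among taxa.
IV: derived state '+' in Taxon 9 only — an autapomorphy, so it tells us nothing about relationships among taxa.
V: derived state '+' in Taxon 4 and Taxon 9 only — synapomorphy for {Taxon 4, Taxon 9}.
Most parsimonious ingroup topology: ((Taxon 9,Taxon 4),(Taxon 5,Taxon 1)).
Taxon 9 and Taxon 4 form a cherry on this tree, so they are sister taxa.

Taxon 4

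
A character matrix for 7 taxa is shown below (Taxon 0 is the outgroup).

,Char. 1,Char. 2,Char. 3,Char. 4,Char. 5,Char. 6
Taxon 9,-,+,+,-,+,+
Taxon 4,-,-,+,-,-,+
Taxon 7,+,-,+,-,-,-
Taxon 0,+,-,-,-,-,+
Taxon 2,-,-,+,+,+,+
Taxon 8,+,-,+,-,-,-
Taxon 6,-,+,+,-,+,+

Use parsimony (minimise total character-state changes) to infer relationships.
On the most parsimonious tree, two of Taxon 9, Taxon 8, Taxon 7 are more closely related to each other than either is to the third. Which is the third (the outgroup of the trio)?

Taxon 9

Character polarity is set by the outgroup: the derived state is whichever differs from the outgroup's state, so for Char. 1, Char. 6 the derived state is '-', and for the remaining characters it is '+'.
Char. 1 (derived state '-') is shared by Taxon 2, Taxon 4, Taxon 6, and Taxon 9 — a synapomorphy uniting that clade.
Char. 2 (derived state '+') is shared by Taxon 6 and Taxon 9 — a synapomorphy uniting that clade.
All ingroup taxa share the derived state '+' for Char. 3; it defines the ingroup but does not resolve relationships within it.
Char. 4 (derived state '+') is unique to Taxon 2 (autapomorphy; uninformative for grouping).
Only Taxon 2, Taxon 6, and Taxon 9 show the derived state '+' for Char. 5, supporting them as a clade.
Char. 6: derived state '-' in Taxon 7 and Taxon 8 only — synapomorphy for {Taxon 7, Taxon 8}.
Most parsimonious ingroup topology: ((Taxon 8,Taxon 7),(Taxon 4,((Taxon 6,Taxon 9),Taxon 2))).
Taxon 8 and Taxon 7 share a more recent common ancestor with each other than either does with Taxon 9, so Taxon 9 is the least closely related of the three.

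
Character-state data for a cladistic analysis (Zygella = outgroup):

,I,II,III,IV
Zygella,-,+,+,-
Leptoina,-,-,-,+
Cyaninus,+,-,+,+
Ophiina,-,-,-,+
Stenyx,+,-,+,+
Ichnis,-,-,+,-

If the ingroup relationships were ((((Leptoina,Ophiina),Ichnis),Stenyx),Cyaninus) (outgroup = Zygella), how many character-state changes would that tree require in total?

Map each character onto ((((Leptoina,Ophiina),Ichnis),Stenyx),Cyaninus) (rooted by Zygella) and count the minimum state changes it requires (Fitch parsimony):
I: 2; II: 1; III: 1; IV: 2.
Total tree length = 6.

6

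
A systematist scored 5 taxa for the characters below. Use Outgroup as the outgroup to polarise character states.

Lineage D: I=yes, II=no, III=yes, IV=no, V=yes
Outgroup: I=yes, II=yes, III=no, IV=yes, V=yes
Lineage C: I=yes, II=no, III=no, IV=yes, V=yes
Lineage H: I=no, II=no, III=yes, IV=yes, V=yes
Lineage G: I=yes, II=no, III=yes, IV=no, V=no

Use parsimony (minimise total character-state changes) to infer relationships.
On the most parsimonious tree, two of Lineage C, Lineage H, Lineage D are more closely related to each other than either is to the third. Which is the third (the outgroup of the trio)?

Character polarity is set by the outgroup: the derived state is whichever differs from the outgroup's state, so for I, II, IV, V the derived state is 'no', and for the remaining characters it is 'yes'.
I: derived state 'no' in Lineage H only — an autapomorphy, so it tells us nothing about relationships among taxa.
All ingroup taxa share the derived state 'no' for II; it defines the ingroup but does not resolve relationships within it.
III: derived state 'yes' in Lineage D, Lineage G, and Lineage H only — synapomorphy for {Lineage D, Lineage G, Lineage H}.
Only Lineage D and Lineage G show the derived state 'no' for IV, supporting them as a clade.
V: derived state 'no' in Lineage G only — an autapomorphy, so it tells us nothing about relationships among taxa.
Most parsimonious ingroup topology: (Lineage C,((Lineage D,Lineage G),Lineage H)).
Lineage D and Lineage H share a more recent common ancestor with each other than either does with Lineage C, so Lineage C is the least closely related of the three.

Lineage C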